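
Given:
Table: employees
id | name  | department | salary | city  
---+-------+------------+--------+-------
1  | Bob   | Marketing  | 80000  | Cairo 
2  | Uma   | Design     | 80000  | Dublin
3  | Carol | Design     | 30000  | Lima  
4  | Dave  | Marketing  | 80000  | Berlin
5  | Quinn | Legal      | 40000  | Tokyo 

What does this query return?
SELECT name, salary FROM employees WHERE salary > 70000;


Filtering: salary > 70000
Matching: 3 rows

3 rows:
Bob, 80000
Uma, 80000
Dave, 80000


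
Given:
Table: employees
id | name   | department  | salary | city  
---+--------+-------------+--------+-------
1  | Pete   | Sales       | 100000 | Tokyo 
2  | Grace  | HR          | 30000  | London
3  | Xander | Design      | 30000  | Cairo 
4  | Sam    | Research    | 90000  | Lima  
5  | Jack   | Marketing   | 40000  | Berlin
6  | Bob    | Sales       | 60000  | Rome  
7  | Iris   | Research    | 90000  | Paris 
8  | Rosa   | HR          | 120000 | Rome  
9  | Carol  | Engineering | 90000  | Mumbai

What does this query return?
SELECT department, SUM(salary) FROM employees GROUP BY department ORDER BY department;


Summing salary within each department:
  Design: 30000 = 30000
  Engineering: 90000 = 90000
  HR: 30000 + 120000 = 150000
  Marketing: 40000 = 40000
  Research: 90000 + 90000 = 180000
  Sales: 100000 + 60000 = 160000


6 groups:
Design, 30000
Engineering, 90000
HR, 150000
Marketing, 40000
Research, 180000
Sales, 160000


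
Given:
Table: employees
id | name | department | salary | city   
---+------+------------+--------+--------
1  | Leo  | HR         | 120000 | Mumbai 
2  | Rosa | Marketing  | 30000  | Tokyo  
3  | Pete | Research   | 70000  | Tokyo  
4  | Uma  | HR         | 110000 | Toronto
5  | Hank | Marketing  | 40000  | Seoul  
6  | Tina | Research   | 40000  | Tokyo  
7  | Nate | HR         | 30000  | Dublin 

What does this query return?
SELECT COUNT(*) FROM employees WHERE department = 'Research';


Counting rows where department = 'Research'
  Pete -> MATCH
  Tina -> MATCH


2


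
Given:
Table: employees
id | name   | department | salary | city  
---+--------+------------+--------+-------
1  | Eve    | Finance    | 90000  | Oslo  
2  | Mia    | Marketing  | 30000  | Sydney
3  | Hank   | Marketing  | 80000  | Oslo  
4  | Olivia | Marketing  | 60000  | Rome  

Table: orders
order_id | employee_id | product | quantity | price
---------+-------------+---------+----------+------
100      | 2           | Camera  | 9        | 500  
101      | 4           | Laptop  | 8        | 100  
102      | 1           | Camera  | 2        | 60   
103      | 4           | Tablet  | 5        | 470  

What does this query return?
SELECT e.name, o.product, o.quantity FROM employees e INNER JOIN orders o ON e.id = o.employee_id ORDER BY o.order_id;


Joining employees.id = orders.employee_id:
  employee Mia (id=2) -> order Camera
  employee Olivia (id=4) -> order Laptop
  employee Eve (id=1) -> order Camera
  employee Olivia (id=4) -> order Tablet


4 rows:
Mia, Camera, 9
Olivia, Laptop, 8
Eve, Camera, 2
Olivia, Tablet, 5


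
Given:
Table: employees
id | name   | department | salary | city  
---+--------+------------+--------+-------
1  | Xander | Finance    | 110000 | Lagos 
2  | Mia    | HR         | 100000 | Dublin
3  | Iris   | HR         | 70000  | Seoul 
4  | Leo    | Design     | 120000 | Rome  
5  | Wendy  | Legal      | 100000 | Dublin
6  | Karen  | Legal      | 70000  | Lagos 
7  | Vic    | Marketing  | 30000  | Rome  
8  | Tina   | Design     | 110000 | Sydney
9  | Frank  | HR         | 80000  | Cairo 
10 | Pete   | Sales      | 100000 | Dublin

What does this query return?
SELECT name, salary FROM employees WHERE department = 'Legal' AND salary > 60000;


Filtering: department = 'Legal' AND salary > 60000
Matching: 2 rows

2 rows:
Wendy, 100000
Karen, 70000


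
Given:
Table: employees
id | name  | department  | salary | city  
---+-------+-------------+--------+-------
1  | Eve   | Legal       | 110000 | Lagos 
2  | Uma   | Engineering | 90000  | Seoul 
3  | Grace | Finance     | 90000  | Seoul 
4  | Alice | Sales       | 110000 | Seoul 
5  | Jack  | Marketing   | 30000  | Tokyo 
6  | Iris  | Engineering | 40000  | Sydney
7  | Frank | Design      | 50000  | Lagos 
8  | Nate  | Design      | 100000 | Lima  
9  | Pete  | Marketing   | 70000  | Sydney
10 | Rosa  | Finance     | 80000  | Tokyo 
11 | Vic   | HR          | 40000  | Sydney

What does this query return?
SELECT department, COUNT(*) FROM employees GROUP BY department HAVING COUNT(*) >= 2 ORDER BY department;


Groups with count >= 2:
  Design: 2 -> PASS
  Engineering: 2 -> PASS
  Finance: 2 -> PASS
  Marketing: 2 -> PASS
  HR: 1 -> filtered out
  Legal: 1 -> filtered out
  Sales: 1 -> filtered out


4 groups:
Design, 2
Engineering, 2
Finance, 2
Marketing, 2


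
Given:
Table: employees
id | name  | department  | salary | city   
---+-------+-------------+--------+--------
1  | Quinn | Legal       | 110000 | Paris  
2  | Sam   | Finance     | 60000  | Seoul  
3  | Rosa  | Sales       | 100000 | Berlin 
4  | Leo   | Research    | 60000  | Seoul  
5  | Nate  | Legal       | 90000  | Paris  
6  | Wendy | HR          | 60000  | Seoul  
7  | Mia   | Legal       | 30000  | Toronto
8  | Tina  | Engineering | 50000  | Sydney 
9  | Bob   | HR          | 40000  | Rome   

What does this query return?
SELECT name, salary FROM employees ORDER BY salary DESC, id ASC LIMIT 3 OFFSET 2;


Sort by salary DESC (id ASC tiebreak), then skip 2 and take 3
Rows 3 through 5

3 rows:
Nate, 90000
Sam, 60000
Leo, 60000


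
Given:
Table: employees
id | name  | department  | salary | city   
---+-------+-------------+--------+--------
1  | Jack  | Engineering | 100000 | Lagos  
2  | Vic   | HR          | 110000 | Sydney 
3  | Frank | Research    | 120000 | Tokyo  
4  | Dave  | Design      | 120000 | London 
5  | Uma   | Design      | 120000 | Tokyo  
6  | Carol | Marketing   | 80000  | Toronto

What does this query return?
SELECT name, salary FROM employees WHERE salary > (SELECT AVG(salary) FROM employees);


Subquery: AVG(salary) = 108333.33
Filtering: salary > 108333.33
  Vic (110000) -> MATCH
  Frank (120000) -> MATCH
  Dave (120000) -> MATCH
  Uma (120000) -> MATCH


4 rows:
Vic, 110000
Frank, 120000
Dave, 120000
Uma, 120000


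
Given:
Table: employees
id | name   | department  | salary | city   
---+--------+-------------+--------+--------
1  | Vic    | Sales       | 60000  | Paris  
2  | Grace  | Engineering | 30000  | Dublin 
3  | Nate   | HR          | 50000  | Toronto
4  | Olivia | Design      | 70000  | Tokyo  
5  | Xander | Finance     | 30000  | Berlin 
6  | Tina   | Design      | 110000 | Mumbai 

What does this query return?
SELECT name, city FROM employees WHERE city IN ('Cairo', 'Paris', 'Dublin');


Filtering: city IN ('Cairo', 'Paris', 'Dublin')
Matching: 2 rows

2 rows:
Vic, Paris
Grace, Dublin


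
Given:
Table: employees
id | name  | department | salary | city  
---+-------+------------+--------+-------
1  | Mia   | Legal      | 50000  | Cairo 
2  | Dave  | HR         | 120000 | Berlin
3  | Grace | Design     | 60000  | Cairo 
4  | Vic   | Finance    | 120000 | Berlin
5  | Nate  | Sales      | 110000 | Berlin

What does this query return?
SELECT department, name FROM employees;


Projecting columns: department, name

5 rows:
Legal, Mia
HR, Dave
Design, Grace
Finance, Vic
Sales, Nate


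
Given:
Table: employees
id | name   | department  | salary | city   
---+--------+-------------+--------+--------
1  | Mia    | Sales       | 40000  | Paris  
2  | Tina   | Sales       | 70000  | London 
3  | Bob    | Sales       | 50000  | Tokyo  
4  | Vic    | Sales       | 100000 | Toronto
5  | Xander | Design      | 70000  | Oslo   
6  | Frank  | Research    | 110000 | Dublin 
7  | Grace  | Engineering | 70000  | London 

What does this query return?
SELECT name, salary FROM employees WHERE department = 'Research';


Filtering: department = 'Research'
Matching rows: 1

1 rows:
Frank, 110000


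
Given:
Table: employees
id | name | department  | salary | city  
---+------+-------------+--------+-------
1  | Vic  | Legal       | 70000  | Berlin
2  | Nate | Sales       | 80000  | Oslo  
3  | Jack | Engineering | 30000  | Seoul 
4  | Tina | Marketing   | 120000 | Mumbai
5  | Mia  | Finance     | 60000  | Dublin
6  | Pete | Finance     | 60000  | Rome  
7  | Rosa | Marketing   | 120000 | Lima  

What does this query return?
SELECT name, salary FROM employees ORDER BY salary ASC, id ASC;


Sorting by salary ASC, then id ASC for ties

7 rows:
Jack, 30000
Mia, 60000
Pete, 60000
Vic, 70000
Nate, 80000
Tina, 120000
Rosa, 120000


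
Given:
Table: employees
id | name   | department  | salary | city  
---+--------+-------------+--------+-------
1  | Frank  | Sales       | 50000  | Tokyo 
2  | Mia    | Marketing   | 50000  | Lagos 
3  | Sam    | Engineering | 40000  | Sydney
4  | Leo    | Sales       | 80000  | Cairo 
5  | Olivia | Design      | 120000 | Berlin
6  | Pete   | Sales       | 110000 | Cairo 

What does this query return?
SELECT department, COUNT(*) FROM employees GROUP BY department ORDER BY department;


Assigning each row to its department group:
  Frank -> Sales
  Mia -> Marketing
  Sam -> Engineering
  Leo -> Sales
  Olivia -> Design
  Pete -> Sales


4 groups:
Design, 1
Engineering, 1
Marketing, 1
Sales, 3


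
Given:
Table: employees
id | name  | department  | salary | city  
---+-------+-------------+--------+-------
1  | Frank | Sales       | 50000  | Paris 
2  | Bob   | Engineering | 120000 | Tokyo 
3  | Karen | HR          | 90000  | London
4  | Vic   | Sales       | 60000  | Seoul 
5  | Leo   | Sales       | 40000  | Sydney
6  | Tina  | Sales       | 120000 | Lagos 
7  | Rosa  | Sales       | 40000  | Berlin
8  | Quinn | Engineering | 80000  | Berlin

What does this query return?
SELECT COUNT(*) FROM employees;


COUNT(*) counts all rows

8


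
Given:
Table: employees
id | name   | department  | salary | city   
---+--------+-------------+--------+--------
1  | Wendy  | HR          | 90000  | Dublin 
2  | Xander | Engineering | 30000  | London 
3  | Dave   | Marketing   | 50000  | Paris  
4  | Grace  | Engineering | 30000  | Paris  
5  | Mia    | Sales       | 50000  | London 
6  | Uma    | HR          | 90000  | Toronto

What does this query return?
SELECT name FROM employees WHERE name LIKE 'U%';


LIKE 'U%' matches names starting with 'U'
Matching: 1

1 rows:
Uma


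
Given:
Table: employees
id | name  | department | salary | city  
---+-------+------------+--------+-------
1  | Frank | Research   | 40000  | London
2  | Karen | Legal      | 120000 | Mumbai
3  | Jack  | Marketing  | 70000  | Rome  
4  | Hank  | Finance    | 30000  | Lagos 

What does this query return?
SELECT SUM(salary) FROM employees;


SUM(salary) = 40000 + 120000 + 70000 + 30000 = 260000

260000


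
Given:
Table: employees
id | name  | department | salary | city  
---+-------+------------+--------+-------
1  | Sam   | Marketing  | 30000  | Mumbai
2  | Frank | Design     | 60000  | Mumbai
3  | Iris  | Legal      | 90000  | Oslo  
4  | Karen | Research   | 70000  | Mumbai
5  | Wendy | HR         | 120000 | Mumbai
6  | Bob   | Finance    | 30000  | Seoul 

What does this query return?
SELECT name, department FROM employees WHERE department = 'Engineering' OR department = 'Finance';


Filtering: department = 'Engineering' OR 'Finance'
Matching: 1 rows

1 rows:
Bob, Finance


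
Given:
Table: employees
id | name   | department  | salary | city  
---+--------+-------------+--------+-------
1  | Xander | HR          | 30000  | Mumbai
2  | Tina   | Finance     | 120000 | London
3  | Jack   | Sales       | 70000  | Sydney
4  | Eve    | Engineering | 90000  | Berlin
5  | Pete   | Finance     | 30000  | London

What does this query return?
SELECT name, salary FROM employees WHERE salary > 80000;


Filtering: salary > 80000
Matching: 2 rows

2 rows:
Tina, 120000
Eve, 90000


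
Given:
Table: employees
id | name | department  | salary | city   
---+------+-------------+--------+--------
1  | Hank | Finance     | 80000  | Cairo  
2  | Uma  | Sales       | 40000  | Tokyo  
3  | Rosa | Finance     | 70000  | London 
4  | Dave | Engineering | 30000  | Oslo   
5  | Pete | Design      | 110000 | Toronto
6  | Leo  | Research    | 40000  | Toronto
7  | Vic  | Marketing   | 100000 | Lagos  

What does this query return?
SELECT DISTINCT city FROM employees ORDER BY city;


All 'city' values (row order): Cairo, Tokyo, London, Oslo, Toronto, Toronto, Lagos
Removing duplicates leaves 6 unique value(s).

6 values:
Cairo
Lagos
London
Oslo
Tokyo
Toronto


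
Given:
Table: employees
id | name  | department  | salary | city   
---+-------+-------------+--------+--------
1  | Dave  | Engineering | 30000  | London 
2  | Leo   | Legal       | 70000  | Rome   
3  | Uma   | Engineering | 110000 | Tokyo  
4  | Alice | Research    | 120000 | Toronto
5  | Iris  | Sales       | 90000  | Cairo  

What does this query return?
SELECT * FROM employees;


SELECT * returns all 5 rows with all columns

5 rows:
1, Dave, Engineering, 30000, London
2, Leo, Legal, 70000, Rome
3, Uma, Engineering, 110000, Tokyo
4, Alice, Research, 120000, Toronto
5, Iris, Sales, 90000, Cairo


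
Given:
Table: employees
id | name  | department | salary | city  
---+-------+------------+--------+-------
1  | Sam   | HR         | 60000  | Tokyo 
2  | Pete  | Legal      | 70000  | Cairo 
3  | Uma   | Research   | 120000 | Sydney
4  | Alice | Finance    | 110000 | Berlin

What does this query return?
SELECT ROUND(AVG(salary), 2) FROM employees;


SUM(salary) = 360000
COUNT = 4
ROUND(AVG, 2) = ROUND(360000 / 4, 2) = 90000.0

90000.0


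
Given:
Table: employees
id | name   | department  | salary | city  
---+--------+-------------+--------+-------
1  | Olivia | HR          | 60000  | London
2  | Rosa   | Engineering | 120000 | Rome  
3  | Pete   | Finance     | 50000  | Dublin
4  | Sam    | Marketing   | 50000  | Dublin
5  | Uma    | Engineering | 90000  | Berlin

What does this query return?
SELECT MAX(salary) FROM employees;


Salaries: 60000, 120000, 50000, 50000, 90000
MAX = 120000

120000


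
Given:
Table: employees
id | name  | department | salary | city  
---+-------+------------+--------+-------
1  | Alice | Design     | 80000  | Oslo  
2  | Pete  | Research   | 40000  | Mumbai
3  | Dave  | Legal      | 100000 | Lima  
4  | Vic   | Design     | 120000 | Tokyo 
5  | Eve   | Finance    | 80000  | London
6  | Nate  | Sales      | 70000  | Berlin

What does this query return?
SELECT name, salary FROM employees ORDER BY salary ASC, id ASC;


Sorting by salary ASC, then id ASC for ties

6 rows:
Pete, 40000
Nate, 70000
Alice, 80000
Eve, 80000
Dave, 100000
Vic, 120000


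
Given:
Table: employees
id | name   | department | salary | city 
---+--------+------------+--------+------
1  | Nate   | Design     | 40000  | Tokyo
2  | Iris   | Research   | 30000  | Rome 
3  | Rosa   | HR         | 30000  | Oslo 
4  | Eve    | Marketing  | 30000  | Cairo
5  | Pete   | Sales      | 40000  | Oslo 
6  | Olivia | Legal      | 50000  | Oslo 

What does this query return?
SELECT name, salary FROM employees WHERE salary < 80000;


Filtering: salary < 80000
Matching: 6 rows

6 rows:
Nate, 40000
Iris, 30000
Rosa, 30000
Eve, 30000
Pete, 40000
Olivia, 50000


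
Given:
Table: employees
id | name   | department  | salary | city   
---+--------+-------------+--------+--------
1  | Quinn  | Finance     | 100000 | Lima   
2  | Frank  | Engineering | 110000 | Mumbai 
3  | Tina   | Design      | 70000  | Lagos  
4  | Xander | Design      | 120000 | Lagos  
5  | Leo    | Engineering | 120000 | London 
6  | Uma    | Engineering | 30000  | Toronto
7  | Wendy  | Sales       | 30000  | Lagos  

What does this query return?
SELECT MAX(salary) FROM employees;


Salaries: 100000, 110000, 70000, 120000, 120000, 30000, 30000
MAX = 120000

120000


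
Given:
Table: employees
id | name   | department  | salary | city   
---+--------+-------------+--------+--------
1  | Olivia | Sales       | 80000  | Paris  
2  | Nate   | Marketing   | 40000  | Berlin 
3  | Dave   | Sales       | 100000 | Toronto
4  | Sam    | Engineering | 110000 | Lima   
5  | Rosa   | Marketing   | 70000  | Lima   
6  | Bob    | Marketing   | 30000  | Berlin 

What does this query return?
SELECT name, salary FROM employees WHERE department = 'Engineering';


Filtering: department = 'Engineering'
Matching rows: 1

1 rows:
Sam, 110000


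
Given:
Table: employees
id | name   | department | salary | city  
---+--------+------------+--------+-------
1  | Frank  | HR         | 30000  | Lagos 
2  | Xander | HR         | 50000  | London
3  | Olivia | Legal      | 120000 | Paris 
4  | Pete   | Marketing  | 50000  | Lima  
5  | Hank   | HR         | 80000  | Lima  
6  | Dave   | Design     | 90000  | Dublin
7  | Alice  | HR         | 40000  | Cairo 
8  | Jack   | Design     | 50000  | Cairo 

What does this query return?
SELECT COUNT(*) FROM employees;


COUNT(*) counts all rows

8


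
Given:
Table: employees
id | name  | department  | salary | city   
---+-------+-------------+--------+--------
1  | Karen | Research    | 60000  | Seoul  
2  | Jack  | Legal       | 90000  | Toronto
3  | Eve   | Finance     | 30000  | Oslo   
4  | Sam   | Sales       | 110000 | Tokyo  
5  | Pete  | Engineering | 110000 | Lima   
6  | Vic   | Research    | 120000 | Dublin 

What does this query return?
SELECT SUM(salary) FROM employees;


SUM(salary) = 60000 + 90000 + 30000 + 110000 + 110000 + 120000 = 520000

520000


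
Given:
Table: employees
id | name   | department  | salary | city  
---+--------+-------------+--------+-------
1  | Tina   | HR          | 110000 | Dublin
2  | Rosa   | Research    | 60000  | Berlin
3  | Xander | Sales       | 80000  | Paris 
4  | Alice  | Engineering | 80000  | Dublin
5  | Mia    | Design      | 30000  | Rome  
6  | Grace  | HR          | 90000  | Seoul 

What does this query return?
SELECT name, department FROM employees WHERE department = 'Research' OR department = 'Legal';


Filtering: department = 'Research' OR 'Legal'
Matching: 1 rows

1 rows:
Rosa, Research


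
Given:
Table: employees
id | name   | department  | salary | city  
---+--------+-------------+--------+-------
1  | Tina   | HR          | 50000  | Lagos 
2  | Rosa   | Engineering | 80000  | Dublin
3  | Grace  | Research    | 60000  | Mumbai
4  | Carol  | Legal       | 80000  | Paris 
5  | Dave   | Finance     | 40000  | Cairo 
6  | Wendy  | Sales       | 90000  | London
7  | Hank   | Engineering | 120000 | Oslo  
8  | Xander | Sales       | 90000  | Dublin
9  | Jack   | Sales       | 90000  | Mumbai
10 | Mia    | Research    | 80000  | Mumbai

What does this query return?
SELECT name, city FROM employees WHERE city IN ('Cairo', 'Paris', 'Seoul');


Filtering: city IN ('Cairo', 'Paris', 'Seoul')
Matching: 2 rows

2 rows:
Carol, Paris
Dave, Cairo


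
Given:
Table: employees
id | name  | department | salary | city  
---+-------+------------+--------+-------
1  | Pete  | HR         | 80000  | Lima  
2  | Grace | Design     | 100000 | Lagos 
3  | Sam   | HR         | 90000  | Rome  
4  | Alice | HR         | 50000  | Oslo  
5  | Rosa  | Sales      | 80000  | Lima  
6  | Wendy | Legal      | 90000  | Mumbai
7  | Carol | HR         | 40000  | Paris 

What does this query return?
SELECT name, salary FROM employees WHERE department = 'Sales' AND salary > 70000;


Filtering: department = 'Sales' AND salary > 70000
Matching: 1 rows

1 rows:
Rosa, 80000


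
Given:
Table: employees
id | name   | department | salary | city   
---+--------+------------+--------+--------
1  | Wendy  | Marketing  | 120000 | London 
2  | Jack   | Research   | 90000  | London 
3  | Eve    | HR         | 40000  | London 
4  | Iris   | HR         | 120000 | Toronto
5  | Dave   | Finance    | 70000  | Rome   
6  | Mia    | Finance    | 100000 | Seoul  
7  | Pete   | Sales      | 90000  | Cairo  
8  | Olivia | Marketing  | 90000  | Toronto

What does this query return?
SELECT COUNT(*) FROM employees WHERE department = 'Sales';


Counting rows where department = 'Sales'
  Pete -> MATCH


1


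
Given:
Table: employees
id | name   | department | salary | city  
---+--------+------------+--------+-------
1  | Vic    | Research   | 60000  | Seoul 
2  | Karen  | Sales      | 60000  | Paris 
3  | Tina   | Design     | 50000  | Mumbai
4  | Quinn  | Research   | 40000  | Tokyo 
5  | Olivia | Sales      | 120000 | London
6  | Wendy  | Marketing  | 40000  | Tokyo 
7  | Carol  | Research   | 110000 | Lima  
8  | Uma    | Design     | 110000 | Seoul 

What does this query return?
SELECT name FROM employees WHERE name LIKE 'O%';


LIKE 'O%' matches names starting with 'O'
Matching: 1

1 rows:
Olivia


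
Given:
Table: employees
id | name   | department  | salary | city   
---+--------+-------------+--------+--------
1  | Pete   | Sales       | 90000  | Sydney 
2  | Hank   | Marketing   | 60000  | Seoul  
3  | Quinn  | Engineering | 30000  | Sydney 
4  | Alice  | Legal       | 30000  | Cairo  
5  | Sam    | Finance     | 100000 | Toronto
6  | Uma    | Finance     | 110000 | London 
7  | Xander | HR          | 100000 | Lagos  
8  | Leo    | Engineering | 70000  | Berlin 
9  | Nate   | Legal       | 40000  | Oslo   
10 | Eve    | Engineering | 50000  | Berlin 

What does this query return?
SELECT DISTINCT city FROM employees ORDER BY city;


All 'city' values (row order): Sydney, Seoul, Sydney, Cairo, Toronto, London, Lagos, Berlin, Oslo, Berlin
Removing duplicates leaves 8 unique value(s).

8 values:
Berlin
Cairo
Lagos
London
Oslo
Seoul
Sydney
Toronto


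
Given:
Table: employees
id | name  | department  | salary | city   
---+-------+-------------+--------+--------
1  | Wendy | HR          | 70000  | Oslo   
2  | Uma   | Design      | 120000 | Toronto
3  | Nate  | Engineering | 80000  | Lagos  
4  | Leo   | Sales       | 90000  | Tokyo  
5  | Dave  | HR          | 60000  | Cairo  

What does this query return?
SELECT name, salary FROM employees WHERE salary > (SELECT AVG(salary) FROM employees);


Subquery: AVG(salary) = 84000.0
Filtering: salary > 84000.0
  Uma (120000) -> MATCH
  Leo (90000) -> MATCH


2 rows:
Uma, 120000
Leo, 90000


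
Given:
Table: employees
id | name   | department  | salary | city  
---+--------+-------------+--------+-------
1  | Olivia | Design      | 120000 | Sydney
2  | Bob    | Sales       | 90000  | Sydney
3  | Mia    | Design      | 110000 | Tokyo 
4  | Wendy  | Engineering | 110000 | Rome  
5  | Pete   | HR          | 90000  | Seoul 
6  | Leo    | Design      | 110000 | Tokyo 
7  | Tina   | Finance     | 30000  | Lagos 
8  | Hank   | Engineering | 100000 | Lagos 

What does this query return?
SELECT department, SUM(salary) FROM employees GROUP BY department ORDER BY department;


Summing salary within each department:
  Design: 120000 + 110000 + 110000 = 340000
  Engineering: 110000 + 100000 = 210000
  Finance: 30000 = 30000
  HR: 90000 = 90000
  Sales: 90000 = 90000


5 groups:
Design, 340000
Engineering, 210000
Finance, 30000
HR, 90000
Sales, 90000


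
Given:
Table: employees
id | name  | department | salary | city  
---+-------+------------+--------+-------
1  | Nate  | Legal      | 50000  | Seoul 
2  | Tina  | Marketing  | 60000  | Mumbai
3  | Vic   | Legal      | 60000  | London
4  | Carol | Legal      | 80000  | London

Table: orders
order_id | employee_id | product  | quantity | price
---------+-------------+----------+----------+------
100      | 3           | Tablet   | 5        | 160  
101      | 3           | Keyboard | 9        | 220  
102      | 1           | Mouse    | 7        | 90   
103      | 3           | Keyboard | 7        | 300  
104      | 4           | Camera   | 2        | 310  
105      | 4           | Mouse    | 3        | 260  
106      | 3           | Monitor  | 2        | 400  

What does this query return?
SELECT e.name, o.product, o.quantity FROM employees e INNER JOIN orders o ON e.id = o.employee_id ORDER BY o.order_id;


Joining employees.id = orders.employee_id:
  employee Vic (id=3) -> order Tablet
  employee Vic (id=3) -> order Keyboard
  employee Nate (id=1) -> order Mouse
  employee Vic (id=3) -> order Keyboard
  employee Carol (id=4) -> order Camera
  employee Carol (id=4) -> order Mouse
  employee Vic (id=3) -> order Monitor


7 rows:
Vic, Tablet, 5
Vic, Keyboard, 9
Nate, Mouse, 7
Vic, Keyboard, 7
Carol, Camera, 2
Carol, Mouse, 3
Vic, Monitor, 2


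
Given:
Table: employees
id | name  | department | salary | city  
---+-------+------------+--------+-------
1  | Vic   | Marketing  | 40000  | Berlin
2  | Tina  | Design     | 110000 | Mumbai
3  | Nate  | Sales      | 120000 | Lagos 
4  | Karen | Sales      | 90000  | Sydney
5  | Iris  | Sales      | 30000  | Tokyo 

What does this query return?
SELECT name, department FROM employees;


Projecting columns: name, department

5 rows:
Vic, Marketing
Tina, Design
Nate, Sales
Karen, Sales
Iris, Sales


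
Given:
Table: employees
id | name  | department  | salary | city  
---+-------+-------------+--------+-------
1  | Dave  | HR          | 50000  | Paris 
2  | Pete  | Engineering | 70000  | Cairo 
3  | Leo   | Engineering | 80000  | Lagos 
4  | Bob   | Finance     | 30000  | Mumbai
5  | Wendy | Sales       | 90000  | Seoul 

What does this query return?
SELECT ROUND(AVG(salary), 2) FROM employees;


SUM(salary) = 320000
COUNT = 5
ROUND(AVG, 2) = ROUND(320000 / 5, 2) = 64000.0

64000.0


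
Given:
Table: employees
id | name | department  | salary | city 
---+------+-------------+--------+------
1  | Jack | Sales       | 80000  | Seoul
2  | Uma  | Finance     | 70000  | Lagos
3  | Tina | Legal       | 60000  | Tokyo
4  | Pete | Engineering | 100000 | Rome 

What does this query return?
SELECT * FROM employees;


SELECT * returns all 4 rows with all columns

4 rows:
1, Jack, Sales, 80000, Seoul
2, Uma, Finance, 70000, Lagos
3, Tina, Legal, 60000, Tokyo
4, Pete, Engineering, 100000, Rome


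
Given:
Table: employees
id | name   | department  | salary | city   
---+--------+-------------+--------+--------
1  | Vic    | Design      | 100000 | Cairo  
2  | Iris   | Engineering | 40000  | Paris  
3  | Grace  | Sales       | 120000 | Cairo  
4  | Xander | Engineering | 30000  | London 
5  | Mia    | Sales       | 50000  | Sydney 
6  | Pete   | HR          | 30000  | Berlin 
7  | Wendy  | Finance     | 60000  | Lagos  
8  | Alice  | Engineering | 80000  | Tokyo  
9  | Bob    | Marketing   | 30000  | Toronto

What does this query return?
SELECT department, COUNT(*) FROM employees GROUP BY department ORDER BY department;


Assigning each row to its department group:
  Vic -> Design
  Iris -> Engineering
  Grace -> Sales
  Xander -> Engineering
  Mia -> Sales
  Pete -> HR
  Wendy -> Finance
  Alice -> Engineering
  Bob -> Marketing


6 groups:
Design, 1
Engineering, 3
Finance, 1
HR, 1
Marketing, 1
Sales, 2


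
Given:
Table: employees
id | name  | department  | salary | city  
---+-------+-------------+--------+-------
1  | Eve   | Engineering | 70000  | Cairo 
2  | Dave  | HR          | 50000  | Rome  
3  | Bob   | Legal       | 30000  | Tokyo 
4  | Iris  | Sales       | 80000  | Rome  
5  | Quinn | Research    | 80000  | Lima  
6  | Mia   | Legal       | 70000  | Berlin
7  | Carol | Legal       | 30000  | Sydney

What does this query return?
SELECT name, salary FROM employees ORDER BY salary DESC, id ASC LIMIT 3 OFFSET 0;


Sort by salary DESC (id ASC tiebreak), then skip 0 and take 3
Rows 1 through 3

3 rows:
Iris, 80000
Quinn, 80000
Eve, 70000


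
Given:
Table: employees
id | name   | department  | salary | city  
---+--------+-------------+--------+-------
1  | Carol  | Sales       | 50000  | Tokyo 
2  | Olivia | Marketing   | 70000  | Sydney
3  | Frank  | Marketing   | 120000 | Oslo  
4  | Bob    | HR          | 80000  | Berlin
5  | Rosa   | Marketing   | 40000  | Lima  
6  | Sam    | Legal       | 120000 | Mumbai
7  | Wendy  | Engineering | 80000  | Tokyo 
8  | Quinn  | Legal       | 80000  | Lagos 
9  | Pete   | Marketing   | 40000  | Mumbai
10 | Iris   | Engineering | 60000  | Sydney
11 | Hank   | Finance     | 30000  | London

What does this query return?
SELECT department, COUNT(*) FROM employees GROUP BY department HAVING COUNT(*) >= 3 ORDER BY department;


Groups with count >= 3:
  Marketing: 4 -> PASS
  Engineering: 2 -> filtered out
  Finance: 1 -> filtered out
  HR: 1 -> filtered out
  Legal: 2 -> filtered out
  Sales: 1 -> filtered out


1 groups:
Marketing, 4


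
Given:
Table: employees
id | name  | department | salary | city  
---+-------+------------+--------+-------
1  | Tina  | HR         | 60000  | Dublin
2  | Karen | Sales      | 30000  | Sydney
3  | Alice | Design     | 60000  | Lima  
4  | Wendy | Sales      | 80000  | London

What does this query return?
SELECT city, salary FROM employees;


Projecting columns: city, salary

4 rows:
Dublin, 60000
Sydney, 30000
Lima, 60000
London, 80000


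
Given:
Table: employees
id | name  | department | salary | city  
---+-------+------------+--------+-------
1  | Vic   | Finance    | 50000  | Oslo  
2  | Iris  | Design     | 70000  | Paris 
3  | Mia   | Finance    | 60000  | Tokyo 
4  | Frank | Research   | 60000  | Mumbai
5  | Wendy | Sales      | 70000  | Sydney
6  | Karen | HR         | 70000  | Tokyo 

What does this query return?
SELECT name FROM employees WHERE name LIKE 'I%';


LIKE 'I%' matches names starting with 'I'
Matching: 1

1 rows:
Iris


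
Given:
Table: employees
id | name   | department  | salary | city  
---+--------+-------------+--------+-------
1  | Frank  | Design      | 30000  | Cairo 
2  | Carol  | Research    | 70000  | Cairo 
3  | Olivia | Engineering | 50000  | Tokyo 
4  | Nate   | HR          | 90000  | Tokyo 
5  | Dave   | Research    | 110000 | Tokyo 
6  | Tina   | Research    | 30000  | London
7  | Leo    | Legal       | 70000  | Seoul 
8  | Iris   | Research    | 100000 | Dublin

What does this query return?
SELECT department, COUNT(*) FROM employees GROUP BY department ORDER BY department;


Assigning each row to its department group:
  Frank -> Design
  Carol -> Research
  Olivia -> Engineering
  Nate -> HR
  Dave -> Research
  Tina -> Research
  Leo -> Legal
  Iris -> Research


5 groups:
Design, 1
Engineering, 1
HR, 1
Legal, 1
Research, 4


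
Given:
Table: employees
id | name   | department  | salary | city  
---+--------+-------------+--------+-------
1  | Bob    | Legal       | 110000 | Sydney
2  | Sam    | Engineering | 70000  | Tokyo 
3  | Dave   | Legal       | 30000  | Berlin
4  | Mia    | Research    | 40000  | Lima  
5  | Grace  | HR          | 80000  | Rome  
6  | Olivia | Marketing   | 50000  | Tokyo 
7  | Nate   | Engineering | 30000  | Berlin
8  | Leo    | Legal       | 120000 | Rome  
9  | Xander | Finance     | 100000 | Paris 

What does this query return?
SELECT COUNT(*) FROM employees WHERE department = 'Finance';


Counting rows where department = 'Finance'
  Xander -> MATCH


1


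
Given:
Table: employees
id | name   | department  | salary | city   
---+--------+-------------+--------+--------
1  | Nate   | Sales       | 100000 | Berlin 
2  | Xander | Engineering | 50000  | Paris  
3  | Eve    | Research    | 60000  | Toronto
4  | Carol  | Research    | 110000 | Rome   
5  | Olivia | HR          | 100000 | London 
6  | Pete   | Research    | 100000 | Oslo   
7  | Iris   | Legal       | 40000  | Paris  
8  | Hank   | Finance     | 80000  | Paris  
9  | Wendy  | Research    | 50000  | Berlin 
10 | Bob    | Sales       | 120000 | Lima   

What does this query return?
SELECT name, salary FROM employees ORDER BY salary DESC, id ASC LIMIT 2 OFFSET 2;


Sort by salary DESC (id ASC tiebreak), then skip 2 and take 2
Rows 3 through 4

2 rows:
Nate, 100000
Olivia, 100000


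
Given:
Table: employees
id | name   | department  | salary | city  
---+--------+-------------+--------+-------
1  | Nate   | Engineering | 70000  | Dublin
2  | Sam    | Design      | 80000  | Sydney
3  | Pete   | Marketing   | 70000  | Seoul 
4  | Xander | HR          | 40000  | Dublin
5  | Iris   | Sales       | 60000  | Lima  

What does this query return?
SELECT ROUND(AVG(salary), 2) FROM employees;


SUM(salary) = 320000
COUNT = 5
ROUND(AVG, 2) = ROUND(320000 / 5, 2) = 64000.0

64000.0


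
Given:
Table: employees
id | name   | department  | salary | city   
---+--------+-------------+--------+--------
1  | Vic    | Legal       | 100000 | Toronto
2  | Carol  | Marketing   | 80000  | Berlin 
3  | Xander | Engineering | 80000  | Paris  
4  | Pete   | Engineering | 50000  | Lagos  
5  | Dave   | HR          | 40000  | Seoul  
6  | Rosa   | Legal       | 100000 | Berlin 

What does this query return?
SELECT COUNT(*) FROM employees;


COUNT(*) counts all rows

6


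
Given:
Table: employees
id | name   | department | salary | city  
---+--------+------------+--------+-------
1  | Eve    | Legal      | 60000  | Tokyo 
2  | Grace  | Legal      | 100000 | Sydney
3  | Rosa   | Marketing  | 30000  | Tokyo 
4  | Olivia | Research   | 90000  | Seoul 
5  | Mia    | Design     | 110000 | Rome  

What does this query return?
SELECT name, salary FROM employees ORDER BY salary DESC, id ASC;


Sorting by salary DESC, then id ASC for ties

5 rows:
Mia, 110000
Grace, 100000
Olivia, 90000
Eve, 60000
Rosa, 30000


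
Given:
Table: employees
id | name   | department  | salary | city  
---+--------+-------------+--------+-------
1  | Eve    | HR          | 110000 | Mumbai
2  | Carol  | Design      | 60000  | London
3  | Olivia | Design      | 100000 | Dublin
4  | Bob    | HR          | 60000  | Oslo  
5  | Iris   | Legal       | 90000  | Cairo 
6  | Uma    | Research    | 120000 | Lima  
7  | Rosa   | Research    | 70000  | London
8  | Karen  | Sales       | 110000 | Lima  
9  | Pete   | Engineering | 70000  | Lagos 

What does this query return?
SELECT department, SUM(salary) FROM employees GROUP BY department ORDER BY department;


Summing salary within each department:
  Design: 60000 + 100000 = 160000
  Engineering: 70000 = 70000
  HR: 110000 + 60000 = 170000
  Legal: 90000 = 90000
  Research: 120000 + 70000 = 190000
  Sales: 110000 = 110000


6 groups:
Design, 160000
Engineering, 70000
HR, 170000
Legal, 90000
Research, 190000
Sales, 110000


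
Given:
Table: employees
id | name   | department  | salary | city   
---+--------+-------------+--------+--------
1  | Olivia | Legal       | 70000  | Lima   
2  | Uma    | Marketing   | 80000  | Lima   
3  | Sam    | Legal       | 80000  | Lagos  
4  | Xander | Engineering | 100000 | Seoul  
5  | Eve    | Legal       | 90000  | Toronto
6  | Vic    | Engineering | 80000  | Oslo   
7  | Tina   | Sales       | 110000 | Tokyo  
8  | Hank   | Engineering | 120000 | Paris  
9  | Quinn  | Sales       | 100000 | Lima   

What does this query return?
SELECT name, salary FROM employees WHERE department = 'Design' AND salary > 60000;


Filtering: department = 'Design' AND salary > 60000
Matching: 0 rows

Empty result set (0 rows)


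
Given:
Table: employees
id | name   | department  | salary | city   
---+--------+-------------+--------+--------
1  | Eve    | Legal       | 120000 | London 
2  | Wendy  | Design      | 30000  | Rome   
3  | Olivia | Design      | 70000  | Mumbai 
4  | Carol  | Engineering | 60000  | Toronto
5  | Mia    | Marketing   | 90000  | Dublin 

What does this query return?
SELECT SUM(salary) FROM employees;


SUM(salary) = 120000 + 30000 + 70000 + 60000 + 90000 = 370000

370000


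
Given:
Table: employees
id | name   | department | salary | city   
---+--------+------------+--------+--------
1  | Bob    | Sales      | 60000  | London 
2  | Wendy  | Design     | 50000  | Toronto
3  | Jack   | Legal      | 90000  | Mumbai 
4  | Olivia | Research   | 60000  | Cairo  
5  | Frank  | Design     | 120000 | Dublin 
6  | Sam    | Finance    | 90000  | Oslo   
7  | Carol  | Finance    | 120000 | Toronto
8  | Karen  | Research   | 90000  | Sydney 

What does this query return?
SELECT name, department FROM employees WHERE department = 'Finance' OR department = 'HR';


Filtering: department = 'Finance' OR 'HR'
Matching: 2 rows

2 rows:
Sam, Finance
Carol, Finance


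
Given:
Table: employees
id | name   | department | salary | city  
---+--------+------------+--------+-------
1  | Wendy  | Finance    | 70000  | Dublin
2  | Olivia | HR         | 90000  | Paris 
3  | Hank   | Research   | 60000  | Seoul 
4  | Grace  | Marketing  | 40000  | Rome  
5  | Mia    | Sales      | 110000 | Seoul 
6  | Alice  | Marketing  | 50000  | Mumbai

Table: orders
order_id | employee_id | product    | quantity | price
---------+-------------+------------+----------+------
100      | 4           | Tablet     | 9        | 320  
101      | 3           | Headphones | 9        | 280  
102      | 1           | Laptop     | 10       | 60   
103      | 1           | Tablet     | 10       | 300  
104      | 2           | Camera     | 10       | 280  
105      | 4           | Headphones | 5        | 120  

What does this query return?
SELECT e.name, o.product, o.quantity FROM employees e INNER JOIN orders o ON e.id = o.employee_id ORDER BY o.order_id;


Joining employees.id = orders.employee_id:
  employee Grace (id=4) -> order Tablet
  employee Hank (id=3) -> order Headphones
  employee Wendy (id=1) -> order Laptop
  employee Wendy (id=1) -> order Tablet
  employee Olivia (id=2) -> order Camera
  employee Grace (id=4) -> order Headphones


6 rows:
Grace, Tablet, 9
Hank, Headphones, 9
Wendy, Laptop, 10
Wendy, Tablet, 10
Olivia, Camera, 10
Grace, Headphones, 5


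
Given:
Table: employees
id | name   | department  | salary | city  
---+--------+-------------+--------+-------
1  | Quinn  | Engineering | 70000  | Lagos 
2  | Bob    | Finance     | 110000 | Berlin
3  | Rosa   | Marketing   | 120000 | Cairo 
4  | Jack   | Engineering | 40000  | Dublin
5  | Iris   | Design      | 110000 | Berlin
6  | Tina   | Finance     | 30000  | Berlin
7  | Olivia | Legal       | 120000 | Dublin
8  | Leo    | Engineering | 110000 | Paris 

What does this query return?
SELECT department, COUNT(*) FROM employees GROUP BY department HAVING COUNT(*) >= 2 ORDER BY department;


Groups with count >= 2:
  Engineering: 3 -> PASS
  Finance: 2 -> PASS
  Design: 1 -> filtered out
  Legal: 1 -> filtered out
  Marketing: 1 -> filtered out


2 groups:
Engineering, 3
Finance, 2


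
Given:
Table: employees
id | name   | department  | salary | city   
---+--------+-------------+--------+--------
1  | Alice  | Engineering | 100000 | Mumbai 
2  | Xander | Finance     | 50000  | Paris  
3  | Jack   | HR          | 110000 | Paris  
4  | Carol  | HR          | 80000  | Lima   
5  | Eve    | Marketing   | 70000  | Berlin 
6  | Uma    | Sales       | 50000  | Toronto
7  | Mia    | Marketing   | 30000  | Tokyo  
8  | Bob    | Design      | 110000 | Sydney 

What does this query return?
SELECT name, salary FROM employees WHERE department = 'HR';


Filtering: department = 'HR'
Matching rows: 2

2 rows:
Jack, 110000
Carol, 80000


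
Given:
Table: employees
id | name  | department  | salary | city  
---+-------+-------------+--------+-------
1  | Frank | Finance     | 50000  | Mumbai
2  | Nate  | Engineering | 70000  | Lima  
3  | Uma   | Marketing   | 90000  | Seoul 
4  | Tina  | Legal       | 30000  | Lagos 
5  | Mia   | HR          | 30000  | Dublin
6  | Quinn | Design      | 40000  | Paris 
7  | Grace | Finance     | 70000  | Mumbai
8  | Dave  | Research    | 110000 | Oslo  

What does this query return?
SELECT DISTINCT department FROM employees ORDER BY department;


All 'department' values (row order): Finance, Engineering, Marketing, Legal, HR, Design, Finance, Research
Removing duplicates leaves 7 unique value(s).

7 values:
Design
Engineering
Finance
HR
Legal
Marketing
Research


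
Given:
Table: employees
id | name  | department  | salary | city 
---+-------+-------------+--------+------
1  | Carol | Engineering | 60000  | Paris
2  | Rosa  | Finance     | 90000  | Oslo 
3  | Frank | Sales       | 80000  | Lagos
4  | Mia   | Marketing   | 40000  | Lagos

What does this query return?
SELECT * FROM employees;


SELECT * returns all 4 rows with all columns

4 rows:
1, Carol, Engineering, 60000, Paris
2, Rosa, Finance, 90000, Oslo
3, Frank, Sales, 80000, Lagos
4, Mia, Marketing, 40000, Lagos
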